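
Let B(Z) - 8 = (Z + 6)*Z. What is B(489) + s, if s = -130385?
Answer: 111678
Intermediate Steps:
B(Z) = 8 + Z*(6 + Z) (B(Z) = 8 + (Z + 6)*Z = 8 + (6 + Z)*Z = 8 + Z*(6 + Z))
B(489) + s = (8 + 489² + 6*489) - 130385 = (8 + 239121 + 2934) - 130385 = 242063 - 130385 = 111678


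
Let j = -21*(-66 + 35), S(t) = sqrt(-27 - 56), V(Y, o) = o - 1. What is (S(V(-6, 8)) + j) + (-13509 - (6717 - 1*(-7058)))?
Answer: -26633 + I*sqrt(83) ≈ -26633.0 + 9.1104*I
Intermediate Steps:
V(Y, o) = -1 + o
S(t) = I*sqrt(83) (S(t) = sqrt(-83) = I*sqrt(83))
j = 651 (j = -21*(-31) = 651)
(S(V(-6, 8)) + j) + (-13509 - (6717 - 1*(-7058))) = (I*sqrt(83) + 651) + (-13509 - (6717 - 1*(-7058))) = (651 + I*sqrt(83)) + (-13509 - (6717 + 7058)) = (651 + I*sqrt(83)) + (-13509 - 1*13775) = (651 + I*sqrt(83)) + (-13509 - 13775) = (651 + I*sqrt(83)) - 27284 = -26633 + I*sqrt(83)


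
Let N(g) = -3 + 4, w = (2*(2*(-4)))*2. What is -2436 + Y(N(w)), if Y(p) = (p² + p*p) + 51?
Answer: -2383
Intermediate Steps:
w = -32 (w = (2*(-8))*2 = -16*2 = -32)
N(g) = 1
Y(p) = 51 + 2*p² (Y(p) = (p² + p²) + 51 = 2*p² + 51 = 51 + 2*p²)
-2436 + Y(N(w)) = -2436 + (51 + 2*1²) = -2436 + (51 + 2*1) = -2436 + (51 + 2) = -2436 + 53 = -2383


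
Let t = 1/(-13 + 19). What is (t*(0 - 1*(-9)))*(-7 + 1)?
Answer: -9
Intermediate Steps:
t = ⅙ (t = 1/6 = ⅙ ≈ 0.16667)
(t*(0 - 1*(-9)))*(-7 + 1) = ((0 - 1*(-9))/6)*(-7 + 1) = ((0 + 9)/6)*(-6) = ((⅙)*9)*(-6) = (3/2)*(-6) = -9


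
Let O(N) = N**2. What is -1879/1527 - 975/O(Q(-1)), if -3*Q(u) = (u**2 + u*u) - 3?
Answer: -13401304/1527 ≈ -8776.2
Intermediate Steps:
Q(u) = 1 - 2*u**2/3 (Q(u) = -((u**2 + u*u) - 3)/3 = -((u**2 + u**2) - 3)/3 = -(2*u**2 - 3)/3 = -(-3 + 2*u**2)/3 = 1 - 2*u**2/3)
-1879/1527 - 975/O(Q(-1)) = -1879/1527 - 975/(1 - 2/3*(-1)**2)**2 = -1879*1/1527 - 975/(1 - 2/3*1)**2 = -1879/1527 - 975/(1 - 2/3)**2 = -1879/1527 - 975/((1/3)**2) = -1879/1527 - 975/1/9 = -1879/1527 - 975*9 = -1879/1527 - 8775 = -13401304/1527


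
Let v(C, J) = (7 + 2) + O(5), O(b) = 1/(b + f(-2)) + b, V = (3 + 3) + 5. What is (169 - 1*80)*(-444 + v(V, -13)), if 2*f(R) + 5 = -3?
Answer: -38181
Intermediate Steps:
f(R) = -4 (f(R) = -5/2 + (½)*(-3) = -5/2 - 3/2 = -4)
V = 11 (V = 6 + 5 = 11)
O(b) = b + 1/(-4 + b) (O(b) = 1/(b - 4) + b = 1/(-4 + b) + b = b + 1/(-4 + b))
v(C, J) = 15 (v(C, J) = (7 + 2) + (1 + 5² - 4*5)/(-4 + 5) = 9 + (1 + 25 - 20)/1 = 9 + 1*6 = 9 + 6 = 15)
(169 - 1*80)*(-444 + v(V, -13)) = (169 - 1*80)*(-444 + 15) = (169 - 80)*(-429) = 89*(-429) = -38181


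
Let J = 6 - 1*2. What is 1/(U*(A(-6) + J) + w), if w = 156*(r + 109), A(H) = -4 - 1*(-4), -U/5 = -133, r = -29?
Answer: 1/15140 ≈ 6.6050e-5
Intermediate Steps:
U = 665 (U = -5*(-133) = 665)
J = 4 (J = 6 - 2 = 4)
A(H) = 0 (A(H) = -4 + 4 = 0)
w = 12480 (w = 156*(-29 + 109) = 156*80 = 12480)
1/(U*(A(-6) + J) + w) = 1/(665*(0 + 4) + 12480) = 1/(665*4 + 12480) = 1/(2660 + 12480) = 1/15140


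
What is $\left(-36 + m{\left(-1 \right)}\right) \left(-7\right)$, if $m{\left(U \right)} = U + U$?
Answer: $266$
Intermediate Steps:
$m{\left(U \right)} = 2 U$
$\left(-36 + m{\left(-1 \right)}\right) \left(-7\right) = \left(-36 + 2 \left(-1\right)\right) \left(-7\right) = \left(-36 - 2\right) \left(-7\right) = \left(-38\right) \left(-7\right) = 266$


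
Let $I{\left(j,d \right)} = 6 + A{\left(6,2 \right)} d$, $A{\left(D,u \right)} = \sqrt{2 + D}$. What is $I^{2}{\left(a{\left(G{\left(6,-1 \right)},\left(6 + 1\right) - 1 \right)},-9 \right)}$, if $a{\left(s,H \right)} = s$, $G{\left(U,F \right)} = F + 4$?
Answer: $684 - 216 \sqrt{2} \approx 378.53$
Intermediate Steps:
$G{\left(U,F \right)} = 4 + F$
$I{\left(j,d \right)} = 6 + 2 d \sqrt{2}$ ($I{\left(j,d \right)} = 6 + \sqrt{2 + 6} d = 6 + \sqrt{8} d = 6 + 2 \sqrt{2} d = 6 + 2 d \sqrt{2}$)
$I^{2}{\left(a{\left(G{\left(6,-1 \right)},\left(6 + 1\right) - 1 \right)},-9 \right)} = \left(6 + 2 \left(-9\right) \sqrt{2}\right)^{2} = \left(6 - 18 \sqrt{2}\right)^{2}$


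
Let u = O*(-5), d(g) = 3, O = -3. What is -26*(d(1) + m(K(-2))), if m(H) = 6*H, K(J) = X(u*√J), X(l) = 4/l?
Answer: -78 + 104*I*√2/5 ≈ -78.0 + 29.416*I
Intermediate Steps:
u = 15 (u = -3*(-5) = 15)
K(J) = 4/(15*√J) (K(J) = 4/((15*√J)) = 4*(1/(15*√J)) = 4/(15*√J))
-26*(d(1) + m(K(-2))) = -26*(3 + 6*(4/(15*√(-2)))) = -26*(3 + 6*(4*(-I*√2/2)/15)) = -26*(3 + 6*(-2*I*√2/15)) = -26*(3 - 4*I*√2/5) = -78 + 104*I*√2/5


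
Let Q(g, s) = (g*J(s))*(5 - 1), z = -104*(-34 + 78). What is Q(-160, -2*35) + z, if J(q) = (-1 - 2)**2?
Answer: -10336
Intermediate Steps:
J(q) = 9 (J(q) = (-3)**2 = 9)
z = -4576 (z = -104*44 = -4576)
Q(g, s) = 36*g (Q(g, s) = (g*9)*(5 - 1) = (9*g)*4 = 36*g)
Q(-160, -2*35) + z = 36*(-160) - 4576 = -5760 - 4576 = -10336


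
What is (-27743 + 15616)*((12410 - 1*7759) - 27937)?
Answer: 282389322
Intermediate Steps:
(-27743 + 15616)*((12410 - 1*7759) - 27937) = -12127*((12410 - 7759) - 27937) = -12127*(4651 - 27937) = -12127*(-23286) = 282389322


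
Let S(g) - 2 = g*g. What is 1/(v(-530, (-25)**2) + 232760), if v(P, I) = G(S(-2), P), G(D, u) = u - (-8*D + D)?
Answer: 1/232272 ≈ 4.3053e-6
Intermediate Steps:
S(g) = 2 + g**2 (S(g) = 2 + g*g = 2 + g**2)
G(D, u) = u + 7*D (G(D, u) = u - (-7)*D = u + 7*D)
v(P, I) = 42 + P (v(P, I) = P + 7*(2 + (-2)**2) = P + 7*(2 + 4) = P + 7*6 = P + 42 = 42 + P)
1/(v(-530, (-25)**2) + 232760) = 1/((42 - 530) + 232760) = 1/(-488 + 232760) = 1/232272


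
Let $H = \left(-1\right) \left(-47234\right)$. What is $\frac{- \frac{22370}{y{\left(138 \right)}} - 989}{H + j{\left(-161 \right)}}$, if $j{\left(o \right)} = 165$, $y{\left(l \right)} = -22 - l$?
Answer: $- \frac{13587}{758384} \approx -0.017916$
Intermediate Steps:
$H = 47234$
$\frac{- \frac{22370}{y{\left(138 \right)}} - 989}{H + j{\left(-161 \right)}} = \frac{- \frac{22370}{-22 - 138} - 989}{47234 + 165} = \frac{- \frac{22370}{-22 - 138} - 989}{47399} = \left(- \frac{22370}{-160} - 989\right) \frac{1}{47399} = \left(\left(-22370\right) \left(- \frac{1}{160}\right) - 989\right) \frac{1}{47399} = \left(\frac{2237}{16} - 989\right) \frac{1}{47399} = \left(- \frac{13587}{16}\right) \frac{1}{47399} = - \frac{13587}{758384}$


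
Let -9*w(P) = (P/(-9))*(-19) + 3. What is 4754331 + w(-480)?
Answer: 128369968/27 ≈ 4.7544e+6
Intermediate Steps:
w(P) = -1/3 - 19*P/81 (w(P) = -((P/(-9))*(-19) + 3)/9 = -((P*(-1/9))*(-19) + 3)/9 = -(-P/9*(-19) + 3)/9 = -(19*P/9 + 3)/9 = -(3 + 19*P/9)/9 = -1/3 - 19*P/81)
4754331 + w(-480) = 4754331 + (-1/3 - 19/81*(-480)) = 4754331 + (-1/3 + 3040/27) = 4754331 + 3031/27 = 128369968/27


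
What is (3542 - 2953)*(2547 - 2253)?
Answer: 173166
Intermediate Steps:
(3542 - 2953)*(2547 - 2253) = 589*294 = 173166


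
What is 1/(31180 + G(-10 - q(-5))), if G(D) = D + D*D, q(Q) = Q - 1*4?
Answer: 1/31180 ≈ 3.2072e-5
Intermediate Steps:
q(Q) = -4 + Q (q(Q) = Q - 4 = -4 + Q)
G(D) = D + D²
1/(31180 + G(-10 - q(-5))) = 1/(31180 + (-10 - (-4 - 5))*(1 + (-10 - (-4 - 5)))) = 1/(31180 + (-10 - 1*(-9))*(1 + (-10 - 1*(-9)))) = 1/(31180 + (-10 + 9)*(1 + (-10 + 9))) = 1/(31180 - (1 - 1)) = 1/(31180 - 1*0) = 1/(31180 + 0) = 1/31180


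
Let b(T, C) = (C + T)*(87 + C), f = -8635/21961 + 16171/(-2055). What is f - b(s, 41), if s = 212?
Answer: -1461858100576/45129855 ≈ -32392.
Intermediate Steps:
f = -372876256/45129855 (f = -8635*1/21961 + 16171*(-1/2055) = -8635/21961 - 16171/2055 = -372876256/45129855 ≈ -8.2623)
b(T, C) = (87 + C)*(C + T)
f - b(s, 41) = -372876256/45129855 - (41² + 87*41 + 87*212 + 41*212) = -372876256/45129855 - (1681 + 3567 + 18444 + 8692) = -372876256/45129855 - 1*32384 = -372876256/45129855 - 32384 = -1461858100576/45129855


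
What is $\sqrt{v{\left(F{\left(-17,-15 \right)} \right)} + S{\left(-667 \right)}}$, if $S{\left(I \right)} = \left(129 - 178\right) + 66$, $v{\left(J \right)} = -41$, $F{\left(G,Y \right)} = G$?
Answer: $2 i \sqrt{6} \approx 4.899 i$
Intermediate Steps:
$S{\left(I \right)} = 17$ ($S{\left(I \right)} = -49 + 66 = 17$)
$\sqrt{v{\left(F{\left(-17,-15 \right)} \right)} + S{\left(-667 \right)}} = \sqrt{-41 + 17} = \sqrt{-24} = 2 i \sqrt{6}$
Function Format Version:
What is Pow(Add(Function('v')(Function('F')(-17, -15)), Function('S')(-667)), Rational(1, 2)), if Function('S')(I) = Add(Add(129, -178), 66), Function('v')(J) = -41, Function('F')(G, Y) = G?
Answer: Mul(2, I, Pow(6, Rational(1, 2))) ≈ Mul(4.8990, I)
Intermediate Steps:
Function('S')(I) = 17 (Function('S')(I) = Add(-49, 66) = 17)
Pow(Add(Function('v')(Function('F')(-17, -15)), Function('S')(-667)), Rational(1, 2)) = Pow(Add(-41, 17), Rational(1, 2)) = Pow(-24, Rational(1, 2)) = Mul(2, I, Pow(6, Rational(1, 2)))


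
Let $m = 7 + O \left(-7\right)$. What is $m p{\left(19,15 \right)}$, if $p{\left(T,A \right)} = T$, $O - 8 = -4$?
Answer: $-399$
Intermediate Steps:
$O = 4$ ($O = 8 - 4 = 4$)
$m = -21$ ($m = 7 + 4 \left(-7\right) = 7 - 28 = -21$)
$m p{\left(19,15 \right)} = \left(-21\right) 19 = -399$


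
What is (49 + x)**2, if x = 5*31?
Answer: 41616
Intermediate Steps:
x = 155
(49 + x)**2 = (49 + 155)**2 = 204**2 = 41616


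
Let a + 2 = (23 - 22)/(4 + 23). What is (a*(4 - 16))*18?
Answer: 424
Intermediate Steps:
a = -53/27 (a = -2 + (23 - 22)/(4 + 23) = -2 + 1/27 = -53/27 ≈ -1.9630)
(a*(4 - 16))*18 = -53*(4 - 16)/27*18 = -53/27*(-12)*18 = (212/9)*18 = 424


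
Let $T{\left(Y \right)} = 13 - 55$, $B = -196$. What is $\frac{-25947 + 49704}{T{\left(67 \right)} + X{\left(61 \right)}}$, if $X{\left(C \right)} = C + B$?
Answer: $- \frac{7919}{59} \approx -134.22$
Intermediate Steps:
$T{\left(Y \right)} = -42$ ($T{\left(Y \right)} = 13 - 55 = -42$)
$X{\left(C \right)} = -196 + C$ ($X{\left(C \right)} = C - 196 = -196 + C$)
$\frac{-25947 + 49704}{T{\left(67 \right)} + X{\left(61 \right)}} = \frac{-25947 + 49704}{-42 + \left(-196 + 61\right)} = \frac{23757}{-42 - 135} = \frac{23757}{-177} = 23757 \left(- \frac{1}{177}\right) = - \frac{7919}{59}$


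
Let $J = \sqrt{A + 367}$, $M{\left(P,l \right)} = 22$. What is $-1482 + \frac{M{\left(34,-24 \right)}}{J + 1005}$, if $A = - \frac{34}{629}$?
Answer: $- \frac{27681385833}{18678674} - \frac{11 \sqrt{502349}}{18678674} \approx -1482.0$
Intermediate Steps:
$A = - \frac{2}{37}$ ($A = \left(-34\right) \frac{1}{629} = - \frac{2}{37} \approx -0.054054$)
$J = \frac{\sqrt{502349}}{37}$ ($J = \sqrt{- \frac{2}{37} + 367} = \sqrt{\frac{13577}{37}} = \frac{\sqrt{502349}}{37} \approx 19.156$)
$-1482 + \frac{M{\left(34,-24 \right)}}{J + 1005} = -1482 + \frac{22}{\frac{\sqrt{502349}}{37} + 1005} = -1482 + \frac{22}{1005 + \frac{\sqrt{502349}}{37}}$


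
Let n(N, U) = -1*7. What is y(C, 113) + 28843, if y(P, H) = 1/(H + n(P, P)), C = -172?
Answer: 3057359/106 ≈ 28843.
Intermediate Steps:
n(N, U) = -7
y(P, H) = 1/(-7 + H) (y(P, H) = 1/(H - 7) = 1/(-7 + H))
y(C, 113) + 28843 = 1/(-7 + 113) + 28843 = 1/106 + 28843 = 3057359/106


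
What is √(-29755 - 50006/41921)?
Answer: I*√432170643161/3811 ≈ 172.5*I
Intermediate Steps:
√(-29755 - 50006/41921) = √(-29755 - 50006*1/41921) = √(-29755 - 4546/3811) = √(-113400851/3811) = I*√432170643161/3811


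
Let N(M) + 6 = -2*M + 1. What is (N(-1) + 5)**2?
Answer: 4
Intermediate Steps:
N(M) = -5 - 2*M (N(M) = -6 + (-2*M + 1) = -6 + (1 - 2*M) = -5 - 2*M)
(N(-1) + 5)**2 = ((-5 - 2*(-1)) + 5)**2 = ((-5 + 2) + 5)**2 = (-3 + 5)**2 = 2**2 = 4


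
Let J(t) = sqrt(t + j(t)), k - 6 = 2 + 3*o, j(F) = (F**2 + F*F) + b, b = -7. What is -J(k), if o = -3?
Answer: -I*sqrt(6) ≈ -2.4495*I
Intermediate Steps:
j(F) = -7 + 2*F**2 (j(F) = (F**2 + F*F) - 7 = (F**2 + F**2) - 7 = 2*F**2 - 7 = -7 + 2*F**2)
k = -1 (k = 6 + (2 + 3*(-3)) = 6 + (2 - 9) = 6 - 7 = -1)
J(t) = sqrt(-7 + t + 2*t**2) (J(t) = sqrt(t + (-7 + 2*t**2)) = sqrt(-7 + t + 2*t**2))
-J(k) = -sqrt(-7 - 1 + 2*(-1)**2) = -sqrt(-7 - 1 + 2*1) = -sqrt(-7 - 1 + 2) = -sqrt(-6) = -I*sqrt(6)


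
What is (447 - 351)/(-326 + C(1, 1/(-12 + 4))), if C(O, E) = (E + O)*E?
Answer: -2048/6957 ≈ -0.29438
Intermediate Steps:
C(O, E) = E*(E + O)
(447 - 351)/(-326 + C(1, 1/(-12 + 4))) = (447 - 351)/(-326 + (1/(-12 + 4) + 1)/(-12 + 4)) = 96/(-326 + (1/(-8) + 1)/(-8)) = 96/(-326 - (-1/8 + 1)/8) = 96/(-326 - 1/8*7/8) = 96/(-326 - 7/64) = 96/(-20871/64) = 96*(-64/20871) = -2048/6957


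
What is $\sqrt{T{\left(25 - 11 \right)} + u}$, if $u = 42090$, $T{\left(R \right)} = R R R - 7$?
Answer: $\sqrt{44827} \approx 211.72$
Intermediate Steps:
$T{\left(R \right)} = -7 + R^{3}$ ($T{\left(R \right)} = R^{2} R - 7 = R^{3} - 7 = -7 + R^{3}$)
$\sqrt{T{\left(25 - 11 \right)} + u} = \sqrt{\left(-7 + \left(25 - 11\right)^{3}\right) + 42090} = \sqrt{\left(-7 + 14^{3}\right) + 42090} = \sqrt{\left(-7 + 2744\right) + 42090} = \sqrt{2737 + 42090} = \sqrt{44827}$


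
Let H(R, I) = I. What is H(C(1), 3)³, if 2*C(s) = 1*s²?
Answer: 27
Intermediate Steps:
C(s) = s²/2 (C(s) = (1*s²)/2 = s²/2)
H(C(1), 3)³ = 3³ = 27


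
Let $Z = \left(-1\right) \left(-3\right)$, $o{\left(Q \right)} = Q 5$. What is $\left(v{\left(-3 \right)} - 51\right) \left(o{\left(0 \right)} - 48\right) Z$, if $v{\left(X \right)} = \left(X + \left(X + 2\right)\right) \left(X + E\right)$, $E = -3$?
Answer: $3888$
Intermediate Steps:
$v{\left(X \right)} = \left(-3 + X\right) \left(2 + 2 X\right)$ ($v{\left(X \right)} = \left(X + \left(X + 2\right)\right) \left(X - 3\right) = \left(X + \left(2 + X\right)\right) \left(-3 + X\right) = \left(2 + 2 X\right) \left(-3 + X\right) = \left(-3 + X\right) \left(2 + 2 X\right)$)
$o{\left(Q \right)} = 5 Q$
$Z = 3$
$\left(v{\left(-3 \right)} - 51\right) \left(o{\left(0 \right)} - 48\right) Z = \left(\left(-6 - -12 + 2 \left(-3\right)^{2}\right) - 51\right) \left(5 \cdot 0 - 48\right) 3 = \left(\left(-6 + 12 + 2 \cdot 9\right) - 51\right) \left(0 - 48\right) 3 = \left(\left(-6 + 12 + 18\right) - 51\right) \left(-48\right) 3 = \left(24 - 51\right) \left(-48\right) 3 = \left(-27\right) \left(-48\right) 3 = 1296 \cdot 3 = 3888$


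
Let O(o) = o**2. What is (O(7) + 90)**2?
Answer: 19321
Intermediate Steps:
(O(7) + 90)**2 = (7**2 + 90)**2 = (49 + 90)**2 = 139**2 = 19321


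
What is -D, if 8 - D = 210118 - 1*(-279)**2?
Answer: 132269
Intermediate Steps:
D = -132269 (D = 8 - (210118 - 1*(-279)**2) = 8 - (210118 - 1*77841) = 8 - (210118 - 77841) = 8 - 1*132277 = 8 - 132277 = -132269)
-D = -1*(-132269) = 132269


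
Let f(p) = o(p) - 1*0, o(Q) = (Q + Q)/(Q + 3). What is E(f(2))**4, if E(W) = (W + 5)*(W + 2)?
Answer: 27170906896/390625 ≈ 69558.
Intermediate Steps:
o(Q) = 2*Q/(3 + Q) (o(Q) = (2*Q)/(3 + Q) = 2*Q/(3 + Q))
f(p) = 2*p/(3 + p) (f(p) = 2*p/(3 + p) - 1*0 = 2*p/(3 + p) + 0 = 2*p/(3 + p))
E(W) = (2 + W)*(5 + W) (E(W) = (5 + W)*(2 + W) = (2 + W)*(5 + W))
E(f(2))**4 = (10 + (2*2/(3 + 2))**2 + 7*(2*2/(3 + 2)))**4 = (10 + (2*2/5)**2 + 7*(2*2/5))**4 = (10 + (2*2*(1/5))**2 + 7*(2*2*(1/5)))**4 = (10 + (4/5)**2 + 7*(4/5))**4 = (10 + 16/25 + 28/5)**4 = (406/25)**4 = 27170906896/390625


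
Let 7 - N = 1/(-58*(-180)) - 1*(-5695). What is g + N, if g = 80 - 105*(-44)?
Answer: -10314721/10440 ≈ -988.00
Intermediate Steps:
N = -59382721/10440 (N = 7 - (1/(-58*(-180)) - 1*(-5695)) = 7 - (1/10440 + 5695) = 7 - 1*59455801/10440 = 7 - 59455801/10440 = -59382721/10440 ≈ -5688.0)
g = 4700 (g = 80 + 4620 = 4700)
g + N = 4700 - 59382721/10440 = -10314721/10440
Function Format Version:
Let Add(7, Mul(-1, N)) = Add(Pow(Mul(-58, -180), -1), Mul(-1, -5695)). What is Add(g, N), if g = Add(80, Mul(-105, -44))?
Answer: Rational(-10314721, 10440) ≈ -988.00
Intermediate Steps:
N = Rational(-59382721, 10440) (N = Add(7, Mul(-1, Add(Pow(Mul(-58, -180), -1), Mul(-1, -5695)))) = Add(7, Mul(-1, Add(Pow(10440, -1), 5695))) = Add(7, Mul(-1, Add(Rational(1, 10440), 5695))) = Add(7, Mul(-1, Rational(59455801, 10440))) = Add(7, Rational(-59455801, 10440)) = Rational(-59382721, 10440) ≈ -5688.0)
g = 4700 (g = Add(80, 4620) = 4700)
Add(g, N) = Add(4700, Rational(-59382721, 10440)) = Rational(-10314721, 10440)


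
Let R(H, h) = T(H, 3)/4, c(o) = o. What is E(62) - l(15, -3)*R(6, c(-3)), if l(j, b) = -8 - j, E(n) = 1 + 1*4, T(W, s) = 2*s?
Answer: 79/2 ≈ 39.500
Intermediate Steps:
R(H, h) = 3/2 (R(H, h) = (2*3)/4 = 6*(¼) = 3/2)
E(n) = 5 (E(n) = 1 + 4 = 5)
E(62) - l(15, -3)*R(6, c(-3)) = 5 - (-8 - 1*15)*3/2 = 5 - (-8 - 15)*3/2 = 5 - (-23)*3/2 = 5 - 1*(-69/2) = 5 + 69/2 = 79/2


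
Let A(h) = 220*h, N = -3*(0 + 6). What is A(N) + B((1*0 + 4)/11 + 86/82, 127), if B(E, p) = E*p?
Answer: -1705061/451 ≈ -3780.6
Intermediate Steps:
N = -18 (N = -3*6 = -18)
A(N) + B((1*0 + 4)/11 + 86/82, 127) = 220*(-18) + ((1*0 + 4)/11 + 86/82)*127 = -3960 + ((0 + 4)*(1/11) + 86*(1/82))*127 = -3960 + (4*(1/11) + 43/41)*127 = -3960 + (4/11 + 43/41)*127 = -3960 + (637/451)*127 = -3960 + 80899/451 = -1705061/451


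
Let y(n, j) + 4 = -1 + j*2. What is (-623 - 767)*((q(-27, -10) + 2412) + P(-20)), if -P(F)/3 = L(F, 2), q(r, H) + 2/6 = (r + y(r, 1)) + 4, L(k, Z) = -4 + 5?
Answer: -9935720/3 ≈ -3.3119e+6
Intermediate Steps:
y(n, j) = -5 + 2*j (y(n, j) = -4 + (-1 + j*2) = -4 + (-1 + 2*j) = -5 + 2*j)
L(k, Z) = 1
q(r, H) = 2/3 + r (q(r, H) = -1/3 + ((r + (-5 + 2*1)) + 4) = -1/3 + ((r + (-5 + 2)) + 4) = -1/3 + ((r - 3) + 4) = -1/3 + ((-3 + r) + 4) = -1/3 + (1 + r) = 2/3 + r)
P(F) = -3 (P(F) = -3*1 = -3)
(-623 - 767)*((q(-27, -10) + 2412) + P(-20)) = (-623 - 767)*(((2/3 - 27) + 2412) - 3) = -1390*((-79/3 + 2412) - 3) = -1390*(7157/3 - 3) = -1390*7148/3 = -9935720/3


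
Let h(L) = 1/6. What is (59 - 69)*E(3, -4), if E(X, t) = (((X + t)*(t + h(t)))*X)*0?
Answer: 0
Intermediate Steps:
h(L) = 1/6 (h(L) = 1*(1/6) = 1/6)
E(X, t) = 0 (E(X, t) = (((X + t)*(t + 1/6))*X)*0 = (((X + t)*(1/6 + t))*X)*0 = (((1/6 + t)*(X + t))*X)*0 = (X*(1/6 + t)*(X + t))*0 = 0)
(59 - 69)*E(3, -4) = (59 - 69)*0 = -10*0 = 0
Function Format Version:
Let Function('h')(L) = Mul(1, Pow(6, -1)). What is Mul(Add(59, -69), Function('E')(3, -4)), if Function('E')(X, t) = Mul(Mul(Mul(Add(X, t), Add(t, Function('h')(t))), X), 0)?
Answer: 0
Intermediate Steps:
Function('h')(L) = Rational(1, 6) (Function('h')(L) = Mul(1, Rational(1, 6)) = Rational(1, 6))
Function('E')(X, t) = 0 (Function('E')(X, t) = Mul(Mul(Mul(Add(X, t), Add(t, Rational(1, 6))), X), 0) = Mul(Mul(Mul(Add(X, t), Add(Rational(1, 6), t)), X), 0) = Mul(Mul(Mul(Add(Rational(1, 6), t), Add(X, t)), X), 0) = Mul(Mul(X, Add(Rational(1, 6), t), Add(X, t)), 0) = 0)
Mul(Add(59, -69), Function('E')(3, -4)) = Mul(Add(59, -69), 0) = Mul(-10, 0) = 0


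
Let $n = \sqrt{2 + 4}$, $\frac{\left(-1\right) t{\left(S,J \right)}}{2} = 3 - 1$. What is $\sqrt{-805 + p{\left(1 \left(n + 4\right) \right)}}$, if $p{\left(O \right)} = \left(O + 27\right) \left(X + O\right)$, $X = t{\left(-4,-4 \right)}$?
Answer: $\sqrt{-799 + 31 \sqrt{6}} \approx 26.89 i$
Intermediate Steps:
$t{\left(S,J \right)} = -4$ ($t{\left(S,J \right)} = - 2 \left(3 - 1\right) = \left(-2\right) 2 = -4$)
$n = \sqrt{6} \approx 2.4495$
$X = -4$
$p{\left(O \right)} = \left(-4 + O\right) \left(27 + O\right)$ ($p{\left(O \right)} = \left(O + 27\right) \left(-4 + O\right) = \left(27 + O\right) \left(-4 + O\right) = \left(-4 + O\right) \left(27 + O\right)$)
$\sqrt{-805 + p{\left(1 \left(n + 4\right) \right)}} = \sqrt{-805 + \left(-108 + \left(1 \left(\sqrt{6} + 4\right)\right)^{2} + 23 \cdot 1 \left(\sqrt{6} + 4\right)\right)} = \sqrt{-805 + \left(-108 + \left(1 \left(4 + \sqrt{6}\right)\right)^{2} + 23 \cdot 1 \left(4 + \sqrt{6}\right)\right)} = \sqrt{-805 + \left(-108 + \left(4 + \sqrt{6}\right)^{2} + 23 \left(4 + \sqrt{6}\right)\right)} = \sqrt{-805 + \left(-108 + \left(4 + \sqrt{6}\right)^{2} + \left(92 + 23 \sqrt{6}\right)\right)} = \sqrt{-805 + \left(-16 + \left(4 + \sqrt{6}\right)^{2} + 23 \sqrt{6}\right)} = \sqrt{-821 + \left(4 + \sqrt{6}\right)^{2} + 23 \sqrt{6}}$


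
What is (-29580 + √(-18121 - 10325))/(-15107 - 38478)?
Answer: 5916/10717 - I*√28446/53585 ≈ 0.55202 - 0.0031475*I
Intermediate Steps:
(-29580 + √(-18121 - 10325))/(-15107 - 38478) = (-29580 + √(-28446))/(-53585) = (-29580 + I*√28446)*(-1/53585) = 5916/10717 - I*√28446/53585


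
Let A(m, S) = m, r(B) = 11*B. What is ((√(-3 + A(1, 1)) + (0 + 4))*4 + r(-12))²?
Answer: 13424 - 928*I*√2 ≈ 13424.0 - 1312.4*I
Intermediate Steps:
((√(-3 + A(1, 1)) + (0 + 4))*4 + r(-12))² = ((√(-3 + 1) + (0 + 4))*4 + 11*(-12))² = ((√(-2) + 4)*4 - 132)² = ((I*√2 + 4)*4 - 132)² = ((4 + I*√2)*4 - 132)² = ((16 + 4*I*√2) - 132)² = (-116 + 4*I*√2)²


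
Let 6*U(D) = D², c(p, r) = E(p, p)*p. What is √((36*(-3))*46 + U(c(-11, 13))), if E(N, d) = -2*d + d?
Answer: I*√91002/6 ≈ 50.278*I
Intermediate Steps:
E(N, d) = -d
c(p, r) = -p² (c(p, r) = (-p)*p = -p²)
U(D) = D²/6
√((36*(-3))*46 + U(c(-11, 13))) = √((36*(-3))*46 + (-1*(-11)²)²/6) = √(-108*46 + (-1*121)²/6) = √(-4968 + (⅙)*(-121)²) = √(-4968 + (⅙)*14641) = √(-4968 + 14641/6) = √(-15167/6) = I*√91002/6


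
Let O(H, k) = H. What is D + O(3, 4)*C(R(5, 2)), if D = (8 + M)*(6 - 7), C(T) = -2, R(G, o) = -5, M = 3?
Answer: -17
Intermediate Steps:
D = -11 (D = (8 + 3)*(6 - 7) = 11*(-1) = -11)
D + O(3, 4)*C(R(5, 2)) = -11 + 3*(-2) = -11 - 6 = -17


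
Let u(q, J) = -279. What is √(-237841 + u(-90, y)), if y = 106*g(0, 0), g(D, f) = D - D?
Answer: 2*I*√59530 ≈ 487.98*I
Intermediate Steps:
g(D, f) = 0
y = 0 (y = 106*0 = 0)
√(-237841 + u(-90, y)) = √(-237841 - 279) = √(-238120) = 2*I*√59530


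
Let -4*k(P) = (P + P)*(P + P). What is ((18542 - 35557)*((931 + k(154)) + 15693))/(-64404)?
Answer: -3351955/1789 ≈ -1873.6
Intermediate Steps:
k(P) = -P**2 (k(P) = -(P + P)*(P + P)/4 = -2*P*2*P/4 = -P**2)
((18542 - 35557)*((931 + k(154)) + 15693))/(-64404) = ((18542 - 35557)*((931 - 1*154**2) + 15693))/(-64404) = -17015*((931 - 1*23716) + 15693)*(-1/64404) = -17015*((931 - 23716) + 15693)*(-1/64404) = -17015*(-22785 + 15693)*(-1/64404) = -17015*(-7092)*(-1/64404) = 120670380*(-1/64404) = -3351955/1789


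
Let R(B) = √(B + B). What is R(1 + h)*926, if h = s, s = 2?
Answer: 926*√6 ≈ 2268.2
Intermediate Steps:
h = 2
R(B) = √2*√B (R(B) = √(2*B) = √2*√B)
R(1 + h)*926 = (√2*√(1 + 2))*926 = (√2*√3)*926 = √6*926 = 926*√6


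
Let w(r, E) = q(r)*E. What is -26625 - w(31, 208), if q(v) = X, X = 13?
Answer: -29329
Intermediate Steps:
q(v) = 13
w(r, E) = 13*E
-26625 - w(31, 208) = -26625 - 13*208 = -26625 - 1*2704 = -26625 - 2704 = -29329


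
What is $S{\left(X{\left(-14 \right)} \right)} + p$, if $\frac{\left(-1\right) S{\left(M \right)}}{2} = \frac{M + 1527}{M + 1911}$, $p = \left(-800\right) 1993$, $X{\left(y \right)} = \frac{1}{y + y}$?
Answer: $- \frac{85311646310}{53507} \approx -1.5944 \cdot 10^{6}$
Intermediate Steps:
$X{\left(y \right)} = \frac{1}{2 y}$
$p = -1594400$
$S{\left(M \right)} = - \frac{2 \left(1527 + M\right)}{1911 + M}$ ($S{\left(M \right)} = - 2 \frac{M + 1527}{M + 1911} = - 2 \frac{1527 + M}{1911 + M} = - \frac{2 \left(1527 + M\right)}{1911 + M}$)
$S{\left(X{\left(-14 \right)} \right)} + p = \frac{2 \left(-1527 - \frac{1}{2 \left(-14\right)}\right)}{1911 + \frac{1}{2 \left(-14\right)}} - 1594400 = \frac{2 \left(-1527 - \frac{1}{2} \left(- \frac{1}{14}\right)\right)}{1911 + \frac{1}{2} \left(- \frac{1}{14}\right)} - 1594400 = \frac{2 \left(-1527 - - \frac{1}{28}\right)}{1911 - \frac{1}{28}} - 1594400 = \frac{2 \left(-1527 + \frac{1}{28}\right)}{\frac{53507}{28}} - 1594400 = 2 \cdot \frac{28}{53507} \left(- \frac{42755}{28}\right) - 1594400 = - \frac{85510}{53507} - 1594400 = - \frac{85311646310}{53507}$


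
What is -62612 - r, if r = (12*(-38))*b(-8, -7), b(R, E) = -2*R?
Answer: -55316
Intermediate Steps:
r = -7296 (r = (12*(-38))*(-2*(-8)) = -456*16 = -7296)
-62612 - r = -62612 - 1*(-7296) = -62612 + 7296 = -55316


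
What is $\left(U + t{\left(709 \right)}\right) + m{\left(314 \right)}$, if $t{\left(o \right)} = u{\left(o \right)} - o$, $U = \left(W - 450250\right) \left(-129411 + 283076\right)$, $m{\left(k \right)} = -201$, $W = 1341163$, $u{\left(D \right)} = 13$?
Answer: $136902145248$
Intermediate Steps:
$U = 136902146145$ ($U = \left(1341163 - 450250\right) \left(-129411 + 283076\right) = \left(1341163 - 450250\right) 153665 = 890913 \cdot 153665 = 136902146145$)
$t{\left(o \right)} = 13 - o$
$\left(U + t{\left(709 \right)}\right) + m{\left(314 \right)} = \left(136902146145 + \left(13 - 709\right)\right) - 201 = \left(136902146145 - 696\right) - 201 = 136902145449 - 201 = 136902145248$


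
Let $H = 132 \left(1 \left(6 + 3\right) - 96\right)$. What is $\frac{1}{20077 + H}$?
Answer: $\frac{1}{8593} \approx 0.00011637$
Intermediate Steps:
$H = -11484$ ($H = 132 \left(1 \cdot 9 - 96\right) = 132 \left(9 - 96\right) = 132 \left(-87\right) = -11484$)
$\frac{1}{20077 + H} = \frac{1}{20077 - 11484} = \frac{1}{8593}$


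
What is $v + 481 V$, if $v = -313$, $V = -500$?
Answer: $-240813$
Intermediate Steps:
$v + 481 V = -313 + 481 \left(-500\right) = -313 - 240500 = -240813$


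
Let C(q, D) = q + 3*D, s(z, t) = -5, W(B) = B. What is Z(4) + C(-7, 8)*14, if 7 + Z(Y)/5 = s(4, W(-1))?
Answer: 178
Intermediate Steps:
Z(Y) = -60 (Z(Y) = -35 + 5*(-5) = -35 - 25 = -60)
Z(4) + C(-7, 8)*14 = -60 + (-7 + 3*8)*14 = -60 + (-7 + 24)*14 = -60 + 17*14 = -60 + 238 = 178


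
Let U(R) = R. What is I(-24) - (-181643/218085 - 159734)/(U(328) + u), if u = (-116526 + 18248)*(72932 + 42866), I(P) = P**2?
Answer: 204224379068825761/354556222300980 ≈ 576.00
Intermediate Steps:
u = -11380395844 (u = -98278*115798 = -11380395844)
I(-24) - (-181643/218085 - 159734)/(U(328) + u) = (-24)**2 - (-181643/218085 - 159734)/(328 - 11380395844) = 576 - (-181643*1/218085 - 159734)/(-11380395516) = 576 - (-25949/31155 - 159734)*(-1)/11380395516 = 576 - (-4976538719)*(-1)/(31155*11380395516) = 576 - 1*4976538719/354556222300980 = 576 - 4976538719/354556222300980 = 204224379068825761/354556222300980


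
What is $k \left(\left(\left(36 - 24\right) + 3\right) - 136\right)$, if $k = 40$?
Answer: $-4840$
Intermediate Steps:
$k \left(\left(\left(36 - 24\right) + 3\right) - 136\right) = 40 \left(\left(\left(36 - 24\right) + 3\right) - 136\right) = 40 \left(\left(12 + 3\right) - 136\right) = 40 \left(15 - 136\right) = 40 \left(-121\right) = -4840$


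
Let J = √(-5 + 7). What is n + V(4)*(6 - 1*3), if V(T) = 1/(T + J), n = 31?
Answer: 223/7 - 3*√2/14 ≈ 31.554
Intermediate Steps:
J = √2 ≈ 1.4142
V(T) = 1/(T + √2)
n + V(4)*(6 - 1*3) = 31 + (6 - 1*3)/(4 + √2) = 31 + (6 - 3)/(4 + √2) = 31 + 3/(4 + √2)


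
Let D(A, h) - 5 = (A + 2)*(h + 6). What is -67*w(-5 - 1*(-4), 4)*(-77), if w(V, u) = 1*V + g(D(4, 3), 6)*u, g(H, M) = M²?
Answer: 737737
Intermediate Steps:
D(A, h) = 5 + (2 + A)*(6 + h) (D(A, h) = 5 + (A + 2)*(h + 6) = 5 + (2 + A)*(6 + h))
w(V, u) = V + 36*u (w(V, u) = 1*V + 6²*u = V + 36*u)
-67*w(-5 - 1*(-4), 4)*(-77) = -67*((-5 - 1*(-4)) + 36*4)*(-77) = -67*((-5 + 4) + 144)*(-77) = -67*(-1 + 144)*(-77) = -67*143*(-77) = -9581*(-77) = 737737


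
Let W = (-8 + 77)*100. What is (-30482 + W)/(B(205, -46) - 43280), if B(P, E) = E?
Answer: 11791/21663 ≈ 0.54429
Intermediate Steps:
W = 6900 (W = 69*100 = 6900)
(-30482 + W)/(B(205, -46) - 43280) = (-30482 + 6900)/(-46 - 43280) = -23582/(-43326) = -23582*(-1/43326) = 11791/21663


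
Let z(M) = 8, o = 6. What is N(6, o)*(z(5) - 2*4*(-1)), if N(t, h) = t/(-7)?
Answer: -96/7 ≈ -13.714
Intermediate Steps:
N(t, h) = -t/7 (N(t, h) = t*(-⅐) = -t/7)
N(6, o)*(z(5) - 2*4*(-1)) = (-⅐*6)*(8 - 2*4*(-1)) = -6*(8 - 8*(-1))/7 = -6*(8 + 8)/7 = -6/7*16 = -96/7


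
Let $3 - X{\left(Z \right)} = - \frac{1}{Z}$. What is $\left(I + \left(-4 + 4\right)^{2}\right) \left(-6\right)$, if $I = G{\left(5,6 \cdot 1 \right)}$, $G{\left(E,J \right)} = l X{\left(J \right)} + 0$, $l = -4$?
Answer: $76$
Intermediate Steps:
$X{\left(Z \right)} = 3 + \frac{1}{Z}$ ($X{\left(Z \right)} = 3 - - \frac{1}{Z} = 3 + \frac{1}{Z}$)
$G{\left(E,J \right)} = -12 - \frac{4}{J}$ ($G{\left(E,J \right)} = - 4 \left(3 + \frac{1}{J}\right) + 0 = \left(-12 - \frac{4}{J}\right) + 0 = -12 - \frac{4}{J}$)
$I = - \frac{38}{3}$ ($I = -12 - \frac{4}{6 \cdot 1} = -12 - \frac{4}{6} = -12 - \frac{2}{3} = - \frac{38}{3} \approx -12.667$)
$\left(I + \left(-4 + 4\right)^{2}\right) \left(-6\right) = \left(- \frac{38}{3} + \left(-4 + 4\right)^{2}\right) \left(-6\right) = \left(- \frac{38}{3} + 0^{2}\right) \left(-6\right) = \left(- \frac{38}{3} + 0\right) \left(-6\right) = \left(- \frac{38}{3}\right) \left(-6\right) = 76$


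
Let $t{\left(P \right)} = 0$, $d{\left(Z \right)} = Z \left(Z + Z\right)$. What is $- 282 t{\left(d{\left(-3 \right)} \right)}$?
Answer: $0$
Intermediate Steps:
$d{\left(Z \right)} = 2 Z^{2}$ ($d{\left(Z \right)} = Z 2 Z = 2 Z^{2}$)
$- 282 t{\left(d{\left(-3 \right)} \right)} = \left(-282\right) 0 = 0$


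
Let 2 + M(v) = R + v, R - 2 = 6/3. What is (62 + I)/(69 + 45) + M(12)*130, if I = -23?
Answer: 69173/38 ≈ 1820.3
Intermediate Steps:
R = 4 (R = 2 + 6/3 = 2 + 6*(⅓) = 2 + 2 = 4)
M(v) = 2 + v (M(v) = -2 + (4 + v) = 2 + v)
(62 + I)/(69 + 45) + M(12)*130 = (62 - 23)/(69 + 45) + (2 + 12)*130 = 39/114 + 14*130 = 39*(1/114) + 1820 = 13/38 + 1820 = 69173/38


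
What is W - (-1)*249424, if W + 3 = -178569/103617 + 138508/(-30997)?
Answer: 89008278757000/356868461 ≈ 2.4941e+5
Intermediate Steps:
W = -3280259464/356868461 (W = -3 + (-178569/103617 + 138508/(-30997)) = -3 + (-178569*1/103617 + 138508*(-1/30997)) = -3 + (-19841/11513 - 138508/30997) = -3 - 2209654081/356868461 = -3280259464/356868461 ≈ -9.1918)
W - (-1)*249424 = -3280259464/356868461 - (-1)*249424 = -3280259464/356868461 - 1*(-249424) = -3280259464/356868461 + 249424 = 89008278757000/356868461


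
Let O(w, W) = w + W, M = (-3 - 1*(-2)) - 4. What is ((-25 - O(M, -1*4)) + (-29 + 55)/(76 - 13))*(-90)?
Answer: 9820/7 ≈ 1402.9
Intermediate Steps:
M = -5 (M = (-3 + 2) - 4 = -1 - 4 = -5)
O(w, W) = W + w
((-25 - O(M, -1*4)) + (-29 + 55)/(76 - 13))*(-90) = ((-25 - (-1*4 - 5)) + (-29 + 55)/(76 - 13))*(-90) = ((-25 - (-4 - 5)) + 26/63)*(-90) = ((-25 - 1*(-9)) + 26*(1/63))*(-90) = ((-25 + 9) + 26/63)*(-90) = (-16 + 26/63)*(-90) = -982/63*(-90) = 9820/7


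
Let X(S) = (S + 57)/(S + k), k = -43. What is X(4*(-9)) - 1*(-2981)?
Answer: 235478/79 ≈ 2980.7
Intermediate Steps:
X(S) = (57 + S)/(-43 + S) (X(S) = (S + 57)/(S - 43) = (57 + S)/(-43 + S))
X(4*(-9)) - 1*(-2981) = (57 + 4*(-9))/(-43 + 4*(-9)) - 1*(-2981) = (57 - 36)/(-43 - 36) + 2981 = 21/(-79) + 2981 = -1/79*21 + 2981 = -21/79 + 2981 = 235478/79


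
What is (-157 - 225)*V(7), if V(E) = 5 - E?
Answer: 764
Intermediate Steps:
(-157 - 225)*V(7) = (-157 - 225)*(5 - 1*7) = -382*(5 - 7) = -382*(-2) = 764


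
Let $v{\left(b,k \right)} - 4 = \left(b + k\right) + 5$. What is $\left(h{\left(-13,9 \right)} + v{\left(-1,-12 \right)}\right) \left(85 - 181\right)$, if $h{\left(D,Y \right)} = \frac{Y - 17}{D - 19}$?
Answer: $360$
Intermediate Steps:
$h{\left(D,Y \right)} = \frac{-17 + Y}{-19 + D}$
$v{\left(b,k \right)} = 9 + b + k$ ($v{\left(b,k \right)} = 4 + \left(\left(b + k\right) + 5\right) = 4 + \left(5 + b + k\right) = 9 + b + k$)
$\left(h{\left(-13,9 \right)} + v{\left(-1,-12 \right)}\right) \left(85 - 181\right) = \left(\frac{-17 + 9}{-19 - 13} - 4\right) \left(85 - 181\right) = \left(\frac{1}{-32} \left(-8\right) - 4\right) \left(85 - 181\right) = \left(\left(- \frac{1}{32}\right) \left(-8\right) - 4\right) \left(-96\right) = \left(\frac{1}{4} - 4\right) \left(-96\right) = \left(- \frac{15}{4}\right) \left(-96\right) = 360$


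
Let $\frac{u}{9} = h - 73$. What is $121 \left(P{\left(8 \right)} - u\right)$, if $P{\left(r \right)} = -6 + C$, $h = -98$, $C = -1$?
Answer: $185372$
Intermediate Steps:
$u = -1539$ ($u = 9 \left(-98 - 73\right) = 9 \left(-171\right) = -1539$)
$P{\left(r \right)} = -7$ ($P{\left(r \right)} = -6 - 1 = -7$)
$121 \left(P{\left(8 \right)} - u\right) = 121 \left(-7 - -1539\right) = 121 \left(-7 + 1539\right) = 121 \cdot 1532 = 185372$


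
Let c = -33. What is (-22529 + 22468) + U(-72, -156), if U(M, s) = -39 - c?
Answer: -67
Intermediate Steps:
U(M, s) = -6 (U(M, s) = -39 - 1*(-33) = -39 + 33 = -6)
(-22529 + 22468) + U(-72, -156) = (-22529 + 22468) - 6 = -61 - 6 = -67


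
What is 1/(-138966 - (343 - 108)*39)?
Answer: -1/148131 ≈ -6.7508e-6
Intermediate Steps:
1/(-138966 - (343 - 108)*39) = 1/(-138966 - 235*39) = 1/(-138966 - 1*9165) = 1/(-138966 - 9165) = 1/(-148131) = -1/148131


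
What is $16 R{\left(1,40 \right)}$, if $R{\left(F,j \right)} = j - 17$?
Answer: $368$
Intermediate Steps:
$R{\left(F,j \right)} = -17 + j$ ($R{\left(F,j \right)} = j - 17 = -17 + j$)
$16 R{\left(1,40 \right)} = 16 \left(-17 + 40\right) = 16 \cdot 23 = 368$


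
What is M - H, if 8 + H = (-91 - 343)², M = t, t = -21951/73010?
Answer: -13751309431/73010 ≈ -1.8835e+5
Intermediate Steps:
t = -21951/73010 (t = -21951*1/73010 = -21951/73010 ≈ -0.30066)
M = -21951/73010 ≈ -0.30066
H = 188348 (H = -8 + (-91 - 343)² = -8 + (-434)² = -8 + 188356 = 188348)
M - H = -21951/73010 - 1*188348 = -21951/73010 - 188348 = -13751309431/73010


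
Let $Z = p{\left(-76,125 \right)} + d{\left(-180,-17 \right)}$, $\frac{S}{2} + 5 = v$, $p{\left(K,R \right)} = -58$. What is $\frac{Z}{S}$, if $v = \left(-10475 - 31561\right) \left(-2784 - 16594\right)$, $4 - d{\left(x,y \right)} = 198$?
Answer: $- \frac{126}{814573603} \approx -1.5468 \cdot 10^{-7}$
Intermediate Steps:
$d{\left(x,y \right)} = -194$ ($d{\left(x,y \right)} = 4 - 198 = -194$)
$v = 814573608$ ($v = \left(-42036\right) \left(-19378\right) = 814573608$)
$S = 1629147206$ ($S = -10 + 2 \cdot 814573608 = -10 + 1629147216 = 1629147206$)
$Z = -252$ ($Z = -58 - 194 = -252$)
$\frac{Z}{S} = - \frac{252}{1629147206} = \left(-252\right) \frac{1}{1629147206} = - \frac{126}{814573603}$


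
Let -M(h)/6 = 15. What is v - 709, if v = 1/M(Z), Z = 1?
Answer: -63811/90 ≈ -709.01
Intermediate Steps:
M(h) = -90 (M(h) = -6*15 = -90)
v = -1/90 (v = 1/(-90) = -1/90 ≈ -0.011111)
v - 709 = -1/90 - 709 = -63811/90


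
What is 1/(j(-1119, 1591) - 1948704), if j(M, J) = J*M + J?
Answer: -1/3727442 ≈ -2.6828e-7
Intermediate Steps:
j(M, J) = J + J*M
1/(j(-1119, 1591) - 1948704) = 1/(1591*(1 - 1119) - 1948704) = 1/(1591*(-1118) - 1948704) = 1/(-1778738 - 1948704) = 1/(-3727442) = -1/3727442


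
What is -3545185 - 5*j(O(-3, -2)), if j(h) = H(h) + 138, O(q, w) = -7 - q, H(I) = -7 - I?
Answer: -3545860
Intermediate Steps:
j(h) = 131 - h (j(h) = (-7 - h) + 138 = 131 - h)
-3545185 - 5*j(O(-3, -2)) = -3545185 - 5*(131 - (-7 - 1*(-3))) = -3545185 - 5*(131 - (-7 + 3)) = -3545185 - 5*(131 - 1*(-4)) = -3545185 - 5*(131 + 4) = -3545185 - 5*135 = -3545185 - 675 = -3545860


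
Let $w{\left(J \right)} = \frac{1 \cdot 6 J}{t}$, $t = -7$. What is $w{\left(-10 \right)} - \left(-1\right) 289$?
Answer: $\frac{2083}{7} \approx 297.57$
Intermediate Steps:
$w{\left(J \right)} = - \frac{6 J}{7}$ ($w{\left(J \right)} = \frac{1 \cdot 6 J}{-7} = 6 J \left(- \frac{1}{7}\right) = - \frac{6 J}{7}$)
$w{\left(-10 \right)} - \left(-1\right) 289 = \left(- \frac{6}{7}\right) \left(-10\right) - \left(-1\right) 289 = \frac{60}{7} - -289 = \frac{60}{7} + 289 = \frac{2083}{7}$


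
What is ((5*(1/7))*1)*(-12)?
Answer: -60/7 ≈ -8.5714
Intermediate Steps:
((5*(1/7))*1)*(-12) = ((5*(1*(⅐)))*1)*(-12) = ((5*(⅐))*1)*(-12) = ((5/7)*1)*(-12) = (5/7)*(-12) = -60/7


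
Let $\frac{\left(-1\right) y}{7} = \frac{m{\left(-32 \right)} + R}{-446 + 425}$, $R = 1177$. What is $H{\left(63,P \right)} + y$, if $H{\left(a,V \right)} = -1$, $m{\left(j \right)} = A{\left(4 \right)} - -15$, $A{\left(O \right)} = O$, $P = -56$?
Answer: $\frac{1193}{3} \approx 397.67$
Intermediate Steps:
$m{\left(j \right)} = 19$ ($m{\left(j \right)} = 4 - -15 = 4 + 15 = 19$)
$y = \frac{1196}{3}$ ($y = - 7 \frac{19 + 1177}{-446 + 425} = - 7 \frac{1196}{-21} = - 7 \cdot 1196 \left(- \frac{1}{21}\right) = \left(-7\right) \left(- \frac{1196}{21}\right) = \frac{1196}{3} \approx 398.67$)
$H{\left(63,P \right)} + y = -1 + \frac{1196}{3} = \frac{1193}{3}$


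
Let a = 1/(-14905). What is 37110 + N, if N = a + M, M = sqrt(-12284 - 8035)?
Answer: 553124549/14905 + I*sqrt(20319) ≈ 37110.0 + 142.54*I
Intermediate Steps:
M = I*sqrt(20319) (M = sqrt(-20319) = I*sqrt(20319) ≈ 142.54*I)
a = -1/14905 ≈ -6.7092e-5
N = -1/14905 + I*sqrt(20319) ≈ -6.7092e-5 + 142.54*I
37110 + N = 37110 + (-1/14905 + I*sqrt(20319)) = 553124549/14905 + I*sqrt(20319)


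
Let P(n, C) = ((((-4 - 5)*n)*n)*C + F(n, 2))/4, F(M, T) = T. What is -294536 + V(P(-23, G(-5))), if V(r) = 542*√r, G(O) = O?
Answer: -294536 + 271*√23807 ≈ -2.5272e+5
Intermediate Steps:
P(n, C) = ½ - 9*C*n²/4 (P(n, C) = ((((-4 - 5)*n)*n)*C + 2)/4 = (((-9*n)*n)*C + 2)*(¼) = ((-9*n²)*C + 2)*(¼) = (-9*C*n² + 2)*(¼) = (2 - 9*C*n²)*(¼) = ½ - 9*C*n²/4)
-294536 + V(P(-23, G(-5))) = -294536 + 542*√(½ - 9/4*(-5)*(-23)²) = -294536 + 542*√(½ - 9/4*(-5)*529) = -294536 + 542*√(½ + 23805/4) = -294536 + 542*√(23807/4) = -294536 + 542*(√23807/2) = -294536 + 271*√23807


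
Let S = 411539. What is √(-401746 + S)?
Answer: √9793 ≈ 98.960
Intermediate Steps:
√(-401746 + S) = √(-401746 + 411539) = √9793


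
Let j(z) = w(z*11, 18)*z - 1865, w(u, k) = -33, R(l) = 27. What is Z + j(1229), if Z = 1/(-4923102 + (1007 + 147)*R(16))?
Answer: -207526048369/4891944 ≈ -42422.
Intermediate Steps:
j(z) = -1865 - 33*z (j(z) = -33*z - 1865 = -1865 - 33*z)
Z = -1/4891944 (Z = 1/(-4923102 + (1007 + 147)*27) = 1/(-4923102 + 1154*27) = 1/(-4923102 + 31158) = 1/(-4891944) = -1/4891944 ≈ -2.0442e-7)
Z + j(1229) = -1/4891944 + (-1865 - 33*1229) = -1/4891944 + (-1865 - 40557) = -1/4891944 - 42422 = -207526048369/4891944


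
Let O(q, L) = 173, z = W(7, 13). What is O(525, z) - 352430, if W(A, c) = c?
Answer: -352257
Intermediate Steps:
z = 13
O(525, z) - 352430 = 173 - 352430 = -352257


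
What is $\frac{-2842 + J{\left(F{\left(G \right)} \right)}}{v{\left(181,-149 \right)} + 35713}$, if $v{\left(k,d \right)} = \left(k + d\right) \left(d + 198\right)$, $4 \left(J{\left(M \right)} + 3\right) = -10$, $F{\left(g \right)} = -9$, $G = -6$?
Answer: $- \frac{335}{4386} \approx -0.076379$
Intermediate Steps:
$J{\left(M \right)} = - \frac{11}{2}$ ($J{\left(M \right)} = -3 + \frac{1}{4} \left(-10\right) = -3 - \frac{5}{2} = - \frac{11}{2}$)
$v{\left(k,d \right)} = \left(198 + d\right) \left(d + k\right)$ ($v{\left(k,d \right)} = \left(d + k\right) \left(198 + d\right) = \left(198 + d\right) \left(d + k\right)$)
$\frac{-2842 + J{\left(F{\left(G \right)} \right)}}{v{\left(181,-149 \right)} + 35713} = \frac{-2842 - \frac{11}{2}}{\left(\left(-149\right)^{2} + 198 \left(-149\right) + 198 \cdot 181 - 26969\right) + 35713} = - \frac{5695}{2 \left(\left(22201 - 29502 + 35838 - 26969\right) + 35713\right)} = - \frac{5695}{2 \left(1568 + 35713\right)} = - \frac{5695}{2 \cdot 37281} = \left(- \frac{5695}{2}\right) \frac{1}{37281} = - \frac{335}{4386}$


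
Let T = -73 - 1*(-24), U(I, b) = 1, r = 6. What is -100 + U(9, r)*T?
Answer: -149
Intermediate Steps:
T = -49 (T = -73 + 24 = -49)
-100 + U(9, r)*T = -100 + 1*(-49) = -100 - 49 = -149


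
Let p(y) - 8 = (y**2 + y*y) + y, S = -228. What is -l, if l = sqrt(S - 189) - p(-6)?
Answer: 74 - I*sqrt(417) ≈ 74.0 - 20.421*I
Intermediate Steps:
p(y) = 8 + y + 2*y**2 (p(y) = 8 + ((y**2 + y*y) + y) = 8 + ((y**2 + y**2) + y) = 8 + (2*y**2 + y) = 8 + (y + 2*y**2) = 8 + y + 2*y**2)
l = -74 + I*sqrt(417) (l = sqrt(-228 - 189) - (8 - 6 + 2*(-6)**2) = sqrt(-417) - (8 - 6 + 2*36) = I*sqrt(417) - (8 - 6 + 72) = I*sqrt(417) - 1*74 = I*sqrt(417) - 74 = -74 + I*sqrt(417) ≈ -74.0 + 20.421*I)
-l = -(-74 + I*sqrt(417)) = 74 - I*sqrt(417)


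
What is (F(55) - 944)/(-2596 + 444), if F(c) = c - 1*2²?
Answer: 893/2152 ≈ 0.41496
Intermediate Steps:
F(c) = -4 + c (F(c) = c - 1*4 = c - 4 = -4 + c)
(F(55) - 944)/(-2596 + 444) = ((-4 + 55) - 944)/(-2596 + 444) = (51 - 944)/(-2152) = -893*(-1/2152) = 893/2152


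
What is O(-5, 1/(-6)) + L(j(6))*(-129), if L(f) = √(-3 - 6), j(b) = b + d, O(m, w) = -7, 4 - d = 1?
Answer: -7 - 387*I ≈ -7.0 - 387.0*I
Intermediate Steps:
d = 3 (d = 4 - 1*1 = 4 - 1 = 3)
j(b) = 3 + b (j(b) = b + 3 = 3 + b)
L(f) = 3*I (L(f) = √(-9) = 3*I)
O(-5, 1/(-6)) + L(j(6))*(-129) = -7 + (3*I)*(-129) = -7 - 387*I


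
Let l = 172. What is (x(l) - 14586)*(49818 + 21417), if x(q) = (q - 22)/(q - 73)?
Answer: -11428183560/11 ≈ -1.0389e+9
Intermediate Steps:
x(q) = (-22 + q)/(-73 + q)
(x(l) - 14586)*(49818 + 21417) = ((-22 + 172)/(-73 + 172) - 14586)*(49818 + 21417) = (150/99 - 14586)*71235 = ((1/99)*150 - 14586)*71235 = (50/33 - 14586)*71235 = -481288/33*71235 = -11428183560/11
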